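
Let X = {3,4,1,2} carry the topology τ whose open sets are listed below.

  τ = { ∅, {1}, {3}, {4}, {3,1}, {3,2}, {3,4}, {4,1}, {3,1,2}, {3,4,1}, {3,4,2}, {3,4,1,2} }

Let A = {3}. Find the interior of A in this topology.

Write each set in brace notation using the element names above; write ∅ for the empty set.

interior: largest open inside A is {3} (from ∅, {3})

{3}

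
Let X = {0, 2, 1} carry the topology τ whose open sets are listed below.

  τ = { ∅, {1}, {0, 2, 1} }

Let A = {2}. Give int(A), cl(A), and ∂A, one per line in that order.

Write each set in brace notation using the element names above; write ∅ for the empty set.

interior: largest open inside A is ∅ (from ∅)
cl via duality: int({0, 1}) = {1}, so X∖{1} = {0, 2}
cl∖int = {0, 2}

int(A) = ∅
cl(A)  = {0, 2}
∂A     = {0, 2}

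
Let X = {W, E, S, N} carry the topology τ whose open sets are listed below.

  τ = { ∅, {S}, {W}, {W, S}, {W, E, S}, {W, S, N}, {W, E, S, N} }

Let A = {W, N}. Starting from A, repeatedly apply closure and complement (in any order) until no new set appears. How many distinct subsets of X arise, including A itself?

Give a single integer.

6

closure: X∖int(X∖A) = X∖{S} = {W, E, N}
Let k=closure and c=complement:
  1. A     = {W, N}
  2. kA    = {W, E, N}
  3. cA    = {E, S}
  4. ckA   = {S}
  5. kcA   = {E, S, N}
  6. ckcA  = {W}
— saturated at 6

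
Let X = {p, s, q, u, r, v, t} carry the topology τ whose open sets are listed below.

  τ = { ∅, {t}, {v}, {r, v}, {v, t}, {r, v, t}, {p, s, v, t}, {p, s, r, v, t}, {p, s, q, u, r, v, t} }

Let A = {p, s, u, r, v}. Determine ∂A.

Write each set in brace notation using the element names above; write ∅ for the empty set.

U open, U⊆A: ∅, {v}, {r, v}. int(A) = ⋃ = {r, v}
X∖A={q, t}, int(X∖A)={t}, hence cl(A)={p, s, q, u, r, v}
∂A: remove int from cl → {p, s, q, u}

{p, s, q, u}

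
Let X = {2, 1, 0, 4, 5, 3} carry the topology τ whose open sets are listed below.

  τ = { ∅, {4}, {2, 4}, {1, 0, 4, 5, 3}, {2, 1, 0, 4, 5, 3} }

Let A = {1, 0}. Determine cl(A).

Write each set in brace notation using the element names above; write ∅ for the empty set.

complement {2, 4, 5, 3}; its interior {2, 4}; cl(A) = X∖{2, 4} = {1, 0, 5, 3}

{1, 0, 5, 3}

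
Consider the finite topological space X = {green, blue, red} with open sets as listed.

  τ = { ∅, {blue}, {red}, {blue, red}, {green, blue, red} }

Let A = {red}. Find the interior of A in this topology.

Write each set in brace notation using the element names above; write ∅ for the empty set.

{red}

interior: largest open inside A is {red} (from ∅, {red})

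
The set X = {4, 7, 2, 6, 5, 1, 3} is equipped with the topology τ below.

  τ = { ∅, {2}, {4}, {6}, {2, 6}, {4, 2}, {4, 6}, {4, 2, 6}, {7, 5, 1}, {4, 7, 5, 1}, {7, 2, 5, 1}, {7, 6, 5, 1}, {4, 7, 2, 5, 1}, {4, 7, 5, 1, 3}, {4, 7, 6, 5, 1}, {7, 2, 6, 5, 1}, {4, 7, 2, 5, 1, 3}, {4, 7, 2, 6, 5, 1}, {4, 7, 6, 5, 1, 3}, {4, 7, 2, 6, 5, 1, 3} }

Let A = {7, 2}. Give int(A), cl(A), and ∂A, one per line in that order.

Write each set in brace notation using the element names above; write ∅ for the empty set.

interior: largest open inside A is {2} (from ∅, {2})
cl via duality: int({4, 6, 5, 1, 3}) = {4, 6}, so X∖{4, 6} = {7, 2, 5, 1, 3}
cl∖int = {7, 5, 1, 3}

int(A) = {2}
cl(A)  = {7, 2, 5, 1, 3}
∂A     = {7, 5, 1, 3}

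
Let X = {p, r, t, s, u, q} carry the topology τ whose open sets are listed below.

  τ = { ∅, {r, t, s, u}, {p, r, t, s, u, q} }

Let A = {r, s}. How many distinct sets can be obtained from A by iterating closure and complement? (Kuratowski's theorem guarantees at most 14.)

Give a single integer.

X∖A={p, t, u, q}, int(X∖A)=∅, hence cl(A)={p, r, t, s, u, q}
Orbit (k=closure, c=complement):
  1. A     = {r, s}
  2. kA    = {p, r, t, s, u, q}
  3. cA    = {p, t, u, q}
  4. ckA   = ∅
(closed under both — stop)

4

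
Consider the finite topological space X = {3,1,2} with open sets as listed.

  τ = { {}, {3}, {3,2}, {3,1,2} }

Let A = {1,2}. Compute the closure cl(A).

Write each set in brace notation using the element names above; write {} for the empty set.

cl via duality: int({3}) = {3}, so X∖{3} = {1,2}

{1,2}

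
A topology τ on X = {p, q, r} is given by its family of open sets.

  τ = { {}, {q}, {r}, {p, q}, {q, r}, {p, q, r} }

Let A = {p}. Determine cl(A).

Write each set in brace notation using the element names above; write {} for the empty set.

closure: X∖int(X∖A) = X∖{q, r} = {p}

{p}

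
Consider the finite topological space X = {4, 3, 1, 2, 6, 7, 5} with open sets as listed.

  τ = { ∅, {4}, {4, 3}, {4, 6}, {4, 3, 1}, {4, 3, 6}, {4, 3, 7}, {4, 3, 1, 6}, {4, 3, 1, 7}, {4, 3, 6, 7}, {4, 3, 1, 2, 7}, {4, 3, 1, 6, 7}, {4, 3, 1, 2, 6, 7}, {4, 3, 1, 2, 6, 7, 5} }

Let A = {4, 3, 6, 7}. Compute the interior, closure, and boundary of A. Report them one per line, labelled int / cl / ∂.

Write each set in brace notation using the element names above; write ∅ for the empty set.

open subsets of A: ∅, {4}, {4, 3}, {4, 6}, {4, 3, 7}, {4, 3, 6}, {4, 3, 6, 7}; so int(A) = {4, 3, 6, 7}
closure: X∖int(X∖A) = X∖∅ = {4, 3, 1, 2, 6, 7, 5}
∂A = {4, 3, 1, 2, 6, 7, 5} minus {4, 3, 6, 7} = {1, 2, 5}

int(A) = {4, 3, 6, 7}
cl(A)  = {4, 3, 1, 2, 6, 7, 5}
∂A     = {1, 2, 5}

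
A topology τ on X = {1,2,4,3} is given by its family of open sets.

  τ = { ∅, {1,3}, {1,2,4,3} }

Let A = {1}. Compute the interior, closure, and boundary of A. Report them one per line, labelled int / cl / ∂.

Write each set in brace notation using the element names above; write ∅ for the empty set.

opens ⊆ A: ∅; union → int = ∅
complement {2,4,3}; its interior ∅; cl(A) = X∖∅ = {1,2,4,3}
boundary = {1,2,4,3} ∖ ∅ = {1,2,4,3}

int(A) = ∅
cl(A)  = {1,2,4,3}
∂A     = {1,2,4,3}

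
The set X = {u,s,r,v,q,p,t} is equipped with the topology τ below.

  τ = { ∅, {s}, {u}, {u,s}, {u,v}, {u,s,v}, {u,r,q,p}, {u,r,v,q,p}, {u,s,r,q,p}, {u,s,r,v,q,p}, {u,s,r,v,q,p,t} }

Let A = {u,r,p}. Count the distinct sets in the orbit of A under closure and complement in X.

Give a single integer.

8

closure: X∖int(X∖A) = X∖{s} = {u,r,v,q,p,t}
Let k=closure and c=complement:
  1. A     = {u,r,p}
  2. kA    = {u,r,v,q,p,t}
  3. cA    = {s,v,q,t}
  4. ckA   = {s}
  5. kcA   = {s,r,v,q,p,t}
  6. kckA  = {s,t}
  7. ckcA  = {u}
  8. ckckA = {u,r,v,q,p}
— saturated at 8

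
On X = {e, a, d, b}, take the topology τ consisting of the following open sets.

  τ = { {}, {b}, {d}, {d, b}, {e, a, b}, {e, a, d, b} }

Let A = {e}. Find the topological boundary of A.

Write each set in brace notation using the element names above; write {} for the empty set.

{e, a}

opens ⊆ A: {}; union → int = {}
complement {a, d, b}; its interior {d, b}; cl(A) = X∖{d, b} = {e, a}
boundary = {e, a} ∖ {} = {e, a}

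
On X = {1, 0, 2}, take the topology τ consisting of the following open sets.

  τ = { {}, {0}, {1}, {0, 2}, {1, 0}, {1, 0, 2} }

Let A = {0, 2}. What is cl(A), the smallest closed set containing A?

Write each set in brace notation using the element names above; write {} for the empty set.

complement {1}; its interior {1}; cl(A) = X∖{1} = {0, 2}

{0, 2}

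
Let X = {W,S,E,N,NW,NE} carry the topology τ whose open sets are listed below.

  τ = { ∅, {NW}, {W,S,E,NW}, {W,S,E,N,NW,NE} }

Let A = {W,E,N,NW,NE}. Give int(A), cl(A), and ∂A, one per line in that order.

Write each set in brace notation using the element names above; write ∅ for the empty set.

int(A) = {NW}
cl(A)  = {W,S,E,N,NW,NE}
∂A     = {W,S,E,N,NE}

U open, U⊆A: ∅, {NW}. int(A) = ⋃ = {NW}
X∖A={S}, int(X∖A)=∅, hence cl(A)={W,S,E,N,NW,NE}
∂A: remove int from cl → {W,S,E,N,NE}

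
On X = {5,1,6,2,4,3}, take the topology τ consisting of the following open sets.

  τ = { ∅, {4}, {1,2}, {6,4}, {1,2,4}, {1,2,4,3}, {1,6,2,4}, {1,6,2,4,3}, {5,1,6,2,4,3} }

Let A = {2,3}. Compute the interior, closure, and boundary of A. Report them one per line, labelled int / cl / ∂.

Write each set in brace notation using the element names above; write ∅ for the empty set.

U open, U⊆A: ∅. int(A) = ⋃ = ∅
X∖A={5,1,6,4}, int(X∖A)={6,4}, hence cl(A)={5,1,2,3}
∂A: remove int from cl → {5,1,2,3}

int(A) = ∅
cl(A)  = {5,1,2,3}
∂A     = {5,1,2,3}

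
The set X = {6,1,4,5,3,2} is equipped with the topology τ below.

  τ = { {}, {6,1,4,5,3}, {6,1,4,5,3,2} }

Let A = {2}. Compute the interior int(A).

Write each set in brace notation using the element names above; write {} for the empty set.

{}

open subsets of A: {}; so int(A) = {}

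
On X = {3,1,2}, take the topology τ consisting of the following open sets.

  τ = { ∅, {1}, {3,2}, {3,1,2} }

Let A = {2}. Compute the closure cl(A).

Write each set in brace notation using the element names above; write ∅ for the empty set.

{3,2}

cl via duality: int({3,1}) = {1}, so X∖{1} = {3,2}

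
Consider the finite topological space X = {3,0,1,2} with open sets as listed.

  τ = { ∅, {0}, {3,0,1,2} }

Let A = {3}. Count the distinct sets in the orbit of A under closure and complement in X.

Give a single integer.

6

X∖A={0,1,2}, int(X∖A)={0}, hence cl(A)={3,1,2}
Orbit (k=closure, c=complement):
  1. A     = {3}
  2. kA    = {3,1,2}
  3. cA    = {0,1,2}
  4. ckA   = {0}
  5. kcA   = {3,0,1,2}
  6. ckcA  = ∅
(closed under both — stop)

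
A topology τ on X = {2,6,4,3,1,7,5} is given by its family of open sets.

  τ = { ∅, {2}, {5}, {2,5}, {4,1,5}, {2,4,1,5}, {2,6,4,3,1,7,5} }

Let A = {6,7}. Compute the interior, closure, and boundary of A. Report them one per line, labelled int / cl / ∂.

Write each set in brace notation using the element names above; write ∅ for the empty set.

opens ⊆ A: ∅; union → int = ∅
complement {2,4,3,1,5}; its interior {2,4,1,5}; cl(A) = X∖{2,4,1,5} = {6,3,7}
boundary = {6,3,7} ∖ ∅ = {6,3,7}

int(A) = ∅
cl(A)  = {6,3,7}
∂A     = {6,3,7}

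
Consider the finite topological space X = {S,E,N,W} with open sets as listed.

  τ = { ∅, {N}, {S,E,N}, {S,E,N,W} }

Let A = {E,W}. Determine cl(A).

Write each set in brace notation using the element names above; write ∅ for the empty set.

{S,E,W}

complement {S,N}; its interior {N}; cl(A) = X∖{N} = {S,E,W}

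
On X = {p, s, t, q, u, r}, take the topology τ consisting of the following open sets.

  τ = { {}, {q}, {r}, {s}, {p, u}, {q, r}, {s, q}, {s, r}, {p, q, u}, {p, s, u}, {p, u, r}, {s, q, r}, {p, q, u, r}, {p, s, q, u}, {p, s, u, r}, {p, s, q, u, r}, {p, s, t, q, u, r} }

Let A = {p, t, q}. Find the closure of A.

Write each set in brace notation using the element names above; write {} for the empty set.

{p, t, q, u}

closure: X∖int(X∖A) = X∖{s, r} = {p, t, q, u}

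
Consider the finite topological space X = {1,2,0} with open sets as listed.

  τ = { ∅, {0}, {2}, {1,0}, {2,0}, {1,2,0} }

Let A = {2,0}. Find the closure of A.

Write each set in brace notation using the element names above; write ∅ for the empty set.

{1,2,0}

closure: X∖int(X∖A) = X∖∅ = {1,2,0}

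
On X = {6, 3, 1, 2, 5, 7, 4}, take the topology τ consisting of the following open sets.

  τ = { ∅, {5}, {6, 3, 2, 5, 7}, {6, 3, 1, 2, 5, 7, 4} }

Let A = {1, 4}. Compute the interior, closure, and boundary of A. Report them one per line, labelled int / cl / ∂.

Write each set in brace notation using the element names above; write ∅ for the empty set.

int(A) = ∅
cl(A)  = {1, 4}
∂A     = {1, 4}

open subsets of A: ∅; so int(A) = ∅
closure: X∖int(X∖A) = X∖{6, 3, 2, 5, 7} = {1, 4}
∂A = {1, 4} minus ∅ = {1, 4}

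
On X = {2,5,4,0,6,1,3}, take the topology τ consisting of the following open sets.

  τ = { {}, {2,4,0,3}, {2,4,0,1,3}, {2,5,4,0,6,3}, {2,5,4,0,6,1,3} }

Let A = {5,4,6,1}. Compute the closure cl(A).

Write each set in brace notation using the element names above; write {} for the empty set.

cl via duality: int({2,0,3}) = {}, so X∖{} = {2,5,4,0,6,1,3}

{2,5,4,0,6,1,3}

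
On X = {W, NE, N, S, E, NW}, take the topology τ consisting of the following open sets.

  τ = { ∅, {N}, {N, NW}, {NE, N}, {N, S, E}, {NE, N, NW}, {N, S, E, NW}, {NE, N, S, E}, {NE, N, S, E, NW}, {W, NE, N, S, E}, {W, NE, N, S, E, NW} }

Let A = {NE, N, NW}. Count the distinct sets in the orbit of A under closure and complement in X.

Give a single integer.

complement {W, S, E}; its interior ∅; cl(A) = X∖∅ = {W, NE, N, S, E, NW}
With k = closure, c = complement:
  1. A     = {NE, N, NW}
  2. kA    = {W, NE, N, S, E, NW}
  3. cA    = {W, S, E}
  4. ckA   = ∅
k, c of each give nothing new

4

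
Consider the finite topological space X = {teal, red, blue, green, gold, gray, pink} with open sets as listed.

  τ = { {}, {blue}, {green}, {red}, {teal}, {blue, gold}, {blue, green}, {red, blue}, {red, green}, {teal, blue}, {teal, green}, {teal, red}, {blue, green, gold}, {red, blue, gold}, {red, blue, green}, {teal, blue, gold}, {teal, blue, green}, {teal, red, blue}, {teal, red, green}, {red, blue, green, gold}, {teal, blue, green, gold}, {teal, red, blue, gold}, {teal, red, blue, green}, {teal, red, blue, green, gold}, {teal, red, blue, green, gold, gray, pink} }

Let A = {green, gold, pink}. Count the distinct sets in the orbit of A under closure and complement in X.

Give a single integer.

X∖A={teal, red, blue, gray}, int(X∖A)={teal, red, blue}, hence cl(A)={green, gold, gray, pink}
Orbit (k=closure, c=complement):
  1. A     = {green, gold, pink}
  2. kA    = {green, gold, gray, pink}
  3. cA    = {teal, red, blue, gray}
  4. ckA   = {teal, red, blue}
  5. kcA   = {teal, red, blue, gold, gray, pink}
  6. ckcA  = {green}
  7. kckcA = {green, gray, pink}
  8. ckckcA = {teal, red, blue, gold}
(closed under both — stop)

8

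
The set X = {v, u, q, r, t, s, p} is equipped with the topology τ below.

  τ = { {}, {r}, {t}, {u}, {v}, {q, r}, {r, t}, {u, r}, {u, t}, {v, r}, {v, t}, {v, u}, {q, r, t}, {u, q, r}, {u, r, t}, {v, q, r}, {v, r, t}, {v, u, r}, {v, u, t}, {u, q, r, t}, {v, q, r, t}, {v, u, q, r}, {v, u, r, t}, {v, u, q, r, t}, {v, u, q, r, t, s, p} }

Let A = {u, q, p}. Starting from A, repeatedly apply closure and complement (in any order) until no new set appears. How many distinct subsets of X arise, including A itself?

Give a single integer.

8

closure: X∖int(X∖A) = X∖{v, r, t} = {u, q, s, p}
Let k=closure and c=complement:
  1. A     = {u, q, p}
  2. kA    = {u, q, s, p}
  3. cA    = {v, r, t, s}
  4. ckA   = {v, r, t}
  5. kcA   = {v, q, r, t, s, p}
  6. ckcA  = {u}
  7. kckcA = {u, s, p}
  8. ckckcA = {v, q, r, t}
— saturated at 8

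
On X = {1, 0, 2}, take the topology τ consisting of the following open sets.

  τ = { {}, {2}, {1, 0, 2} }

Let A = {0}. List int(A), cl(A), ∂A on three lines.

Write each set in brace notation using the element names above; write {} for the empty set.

int(A) = {}
cl(A)  = {1, 0}
∂A     = {1, 0}

U open, U⊆A: {}. int(A) = ⋃ = {}
X∖A={1, 2}, int(X∖A)={2}, hence cl(A)={1, 0}
∂A: remove int from cl → {1, 0}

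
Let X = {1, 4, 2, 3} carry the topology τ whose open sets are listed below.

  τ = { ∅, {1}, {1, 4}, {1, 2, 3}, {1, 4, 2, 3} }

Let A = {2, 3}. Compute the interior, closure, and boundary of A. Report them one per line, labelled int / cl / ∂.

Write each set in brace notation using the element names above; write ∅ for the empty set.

opens ⊆ A: ∅; union → int = ∅
complement {1, 4}; its interior {1, 4}; cl(A) = X∖{1, 4} = {2, 3}
boundary = {2, 3} ∖ ∅ = {2, 3}

int(A) = ∅
cl(A)  = {2, 3}
∂A     = {2, 3}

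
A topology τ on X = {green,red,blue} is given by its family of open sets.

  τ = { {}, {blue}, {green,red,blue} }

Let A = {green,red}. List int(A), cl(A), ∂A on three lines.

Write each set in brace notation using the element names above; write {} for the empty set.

open subsets of A: {}; so int(A) = {}
closure: X∖int(X∖A) = X∖{blue} = {green,red}
∂A = {green,red} minus {} = {green,red}

int(A) = {}
cl(A)  = {green,red}
∂A     = {green,red}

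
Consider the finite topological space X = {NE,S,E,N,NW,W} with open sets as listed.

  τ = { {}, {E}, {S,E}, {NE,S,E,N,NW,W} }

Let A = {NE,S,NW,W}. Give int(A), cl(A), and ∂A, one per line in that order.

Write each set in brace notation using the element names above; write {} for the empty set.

int(A) = {}
cl(A)  = {NE,S,N,NW,W}
∂A     = {NE,S,N,NW,W}

interior: largest open inside A is {} (from {})
cl via duality: int({E,N}) = {E}, so X∖{E} = {NE,S,N,NW,W}
cl∖int = {NE,S,N,NW,W}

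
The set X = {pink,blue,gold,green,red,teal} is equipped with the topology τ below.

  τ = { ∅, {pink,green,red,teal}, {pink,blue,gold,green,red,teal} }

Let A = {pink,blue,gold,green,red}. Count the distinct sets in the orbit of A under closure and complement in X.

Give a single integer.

4

closure: X∖int(X∖A) = X∖∅ = {pink,blue,gold,green,red,teal}
Let k=closure and c=complement:
  1. A     = {pink,blue,gold,green,red}
  2. kA    = {pink,blue,gold,green,red,teal}
  3. cA    = {teal}
  4. ckA   = ∅
— saturated at 4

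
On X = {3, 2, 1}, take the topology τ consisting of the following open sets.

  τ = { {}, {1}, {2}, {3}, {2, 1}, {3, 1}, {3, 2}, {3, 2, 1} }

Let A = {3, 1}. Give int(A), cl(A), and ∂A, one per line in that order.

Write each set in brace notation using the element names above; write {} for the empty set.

interior: largest open inside A is {3, 1} (from {}, {3}, {1}, {3, 1})
cl via duality: int({2}) = {2}, so X∖{2} = {3, 1}
cl∖int = {}

int(A) = {3, 1}
cl(A)  = {3, 1}
∂A     = {}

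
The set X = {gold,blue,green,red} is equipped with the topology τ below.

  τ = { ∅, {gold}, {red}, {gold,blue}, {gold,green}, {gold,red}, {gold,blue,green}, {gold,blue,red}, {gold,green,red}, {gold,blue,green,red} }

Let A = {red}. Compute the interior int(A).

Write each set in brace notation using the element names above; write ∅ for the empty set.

{red}

opens ⊆ A: ∅, {red}; union → int = {red}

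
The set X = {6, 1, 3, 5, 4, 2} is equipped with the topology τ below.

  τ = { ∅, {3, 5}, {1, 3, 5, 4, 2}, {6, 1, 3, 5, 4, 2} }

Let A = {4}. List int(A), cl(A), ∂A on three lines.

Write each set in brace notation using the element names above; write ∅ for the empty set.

opens ⊆ A: ∅; union → int = ∅
complement {6, 1, 3, 5, 2}; its interior {3, 5}; cl(A) = X∖{3, 5} = {6, 1, 4, 2}
boundary = {6, 1, 4, 2} ∖ ∅ = {6, 1, 4, 2}

int(A) = ∅
cl(A)  = {6, 1, 4, 2}
∂A     = {6, 1, 4, 2}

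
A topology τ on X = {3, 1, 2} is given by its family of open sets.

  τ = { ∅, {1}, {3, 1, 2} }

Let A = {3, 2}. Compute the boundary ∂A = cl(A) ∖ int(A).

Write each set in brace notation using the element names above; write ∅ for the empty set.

{3, 2}

interior: largest open inside A is ∅ (from ∅)
cl via duality: int({1}) = {1}, so X∖{1} = {3, 2}
cl∖int = {3, 2}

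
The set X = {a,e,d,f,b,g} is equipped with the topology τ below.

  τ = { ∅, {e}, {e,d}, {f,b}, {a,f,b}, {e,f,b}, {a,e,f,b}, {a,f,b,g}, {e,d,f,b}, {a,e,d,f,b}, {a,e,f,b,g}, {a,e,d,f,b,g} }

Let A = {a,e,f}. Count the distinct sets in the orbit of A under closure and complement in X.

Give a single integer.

X∖A={d,b,g}, int(X∖A)=∅, hence cl(A)={a,e,d,f,b,g}
Orbit (k=closure, c=complement):
  1. A     = {a,e,f}
  2. kA    = {a,e,d,f,b,g}
  3. cA    = {d,b,g}
  4. ckA   = ∅
  5. kcA   = {a,d,f,b,g}
  6. ckcA  = {e}
  7. kckcA = {e,d}
  8. ckckcA = {a,f,b,g}
(closed under both — stop)

8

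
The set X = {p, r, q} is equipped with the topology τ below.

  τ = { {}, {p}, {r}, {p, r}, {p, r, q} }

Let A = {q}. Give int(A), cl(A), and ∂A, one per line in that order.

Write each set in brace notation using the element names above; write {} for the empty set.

int(A) = {}
cl(A)  = {q}
∂A     = {q}

U open, U⊆A: {}. int(A) = ⋃ = {}
X∖A={p, r}, int(X∖A)={p, r}, hence cl(A)={q}
∂A: remove int from cl → {q}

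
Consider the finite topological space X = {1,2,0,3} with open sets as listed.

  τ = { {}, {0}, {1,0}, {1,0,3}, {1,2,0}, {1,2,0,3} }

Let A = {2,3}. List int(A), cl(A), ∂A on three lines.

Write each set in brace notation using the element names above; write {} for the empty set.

int(A) = {}
cl(A)  = {2,3}
∂A     = {2,3}

interior: largest open inside A is {} (from {})
cl via duality: int({1,0}) = {1,0}, so X∖{1,0} = {2,3}
cl∖int = {2,3}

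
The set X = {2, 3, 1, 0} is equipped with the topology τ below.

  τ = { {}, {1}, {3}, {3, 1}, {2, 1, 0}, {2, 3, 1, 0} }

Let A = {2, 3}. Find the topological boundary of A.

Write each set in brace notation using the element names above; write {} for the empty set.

U open, U⊆A: {}, {3}. int(A) = ⋃ = {3}
X∖A={1, 0}, int(X∖A)={1}, hence cl(A)={2, 3, 0}
∂A: remove int from cl → {2, 0}

{2, 0}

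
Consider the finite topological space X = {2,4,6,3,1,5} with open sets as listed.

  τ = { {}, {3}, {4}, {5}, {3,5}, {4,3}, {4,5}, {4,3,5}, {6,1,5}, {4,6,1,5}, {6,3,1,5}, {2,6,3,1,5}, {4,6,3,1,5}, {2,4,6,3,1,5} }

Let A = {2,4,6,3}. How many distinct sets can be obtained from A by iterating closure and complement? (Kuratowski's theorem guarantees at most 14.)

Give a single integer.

8

closure: X∖int(X∖A) = X∖{5} = {2,4,6,3,1}
Let k=closure and c=complement:
  1. A     = {2,4,6,3}
  2. kA    = {2,4,6,3,1}
  3. cA    = {1,5}
  4. ckA   = {5}
  5. kcA   = {2,6,1,5}
  6. ckcA  = {4,3}
  7. kckcA = {2,4,3}
  8. ckckcA = {6,1,5}
— saturated at 8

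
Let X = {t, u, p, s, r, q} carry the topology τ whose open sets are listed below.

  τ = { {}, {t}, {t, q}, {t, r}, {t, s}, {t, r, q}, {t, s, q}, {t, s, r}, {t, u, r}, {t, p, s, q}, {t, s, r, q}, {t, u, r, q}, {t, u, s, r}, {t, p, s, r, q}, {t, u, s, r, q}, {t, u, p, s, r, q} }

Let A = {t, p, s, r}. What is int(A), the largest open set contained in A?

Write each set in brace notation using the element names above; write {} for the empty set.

{t, s, r}

U open, U⊆A: {}, {t}, {t, s}, {t, r}, {t, s, r}. int(A) = ⋃ = {t, s, r}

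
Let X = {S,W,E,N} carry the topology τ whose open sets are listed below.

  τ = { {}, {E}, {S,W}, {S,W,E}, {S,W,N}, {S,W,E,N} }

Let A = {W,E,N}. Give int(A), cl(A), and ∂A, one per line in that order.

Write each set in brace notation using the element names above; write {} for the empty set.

open subsets of A: {}, {E}; so int(A) = {E}
closure: X∖int(X∖A) = X∖{} = {S,W,E,N}
∂A = {S,W,E,N} minus {E} = {S,W,N}

int(A) = {E}
cl(A)  = {S,W,E,N}
∂A     = {S,W,N}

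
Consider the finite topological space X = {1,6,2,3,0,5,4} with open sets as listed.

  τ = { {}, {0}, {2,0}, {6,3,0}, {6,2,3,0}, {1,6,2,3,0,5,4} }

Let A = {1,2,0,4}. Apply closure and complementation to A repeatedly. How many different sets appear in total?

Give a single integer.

6

cl via duality: int({6,3,5}) = {}, so X∖{} = {1,6,2,3,0,5,4}
Write k for closure, c for complement:
  1. A     = {1,2,0,4}
  2. kA    = {1,6,2,3,0,5,4}
  3. cA    = {6,3,5}
  4. ckA   = {}
  5. kcA   = {1,6,3,5,4}
  6. ckcA  = {2,0}
applying k or c yields no new set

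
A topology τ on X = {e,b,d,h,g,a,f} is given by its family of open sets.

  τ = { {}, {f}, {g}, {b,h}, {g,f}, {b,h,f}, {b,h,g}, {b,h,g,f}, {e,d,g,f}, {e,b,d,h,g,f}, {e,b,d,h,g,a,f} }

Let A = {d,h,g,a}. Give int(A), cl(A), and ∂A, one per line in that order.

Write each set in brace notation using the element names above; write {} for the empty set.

open subsets of A: {}, {g}; so int(A) = {g}
closure: X∖int(X∖A) = X∖{f} = {e,b,d,h,g,a}
∂A = {e,b,d,h,g,a} minus {g} = {e,b,d,h,a}

int(A) = {g}
cl(A)  = {e,b,d,h,g,a}
∂A     = {e,b,d,h,a}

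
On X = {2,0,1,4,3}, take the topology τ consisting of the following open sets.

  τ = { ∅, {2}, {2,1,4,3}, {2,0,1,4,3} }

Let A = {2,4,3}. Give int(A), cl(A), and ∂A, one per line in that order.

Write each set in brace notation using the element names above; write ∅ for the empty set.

opens ⊆ A: ∅, {2}; union → int = {2}
complement {0,1}; its interior ∅; cl(A) = X∖∅ = {2,0,1,4,3}
boundary = {2,0,1,4,3} ∖ {2} = {0,1,4,3}

int(A) = {2}
cl(A)  = {2,0,1,4,3}
∂A     = {0,1,4,3}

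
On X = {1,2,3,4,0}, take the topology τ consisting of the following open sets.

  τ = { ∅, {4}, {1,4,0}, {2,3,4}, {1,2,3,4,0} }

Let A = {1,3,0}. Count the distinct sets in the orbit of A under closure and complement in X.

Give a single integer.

X∖A={2,4}, int(X∖A)={4}, hence cl(A)={1,2,3,0}
Orbit (k=closure, c=complement):
  1. A     = {1,3,0}
  2. kA    = {1,2,3,0}
  3. cA    = {2,4}
  4. ckA   = {4}
  5. kcA   = {1,2,3,4,0}
  6. ckcA  = ∅
(closed under both — stop)

6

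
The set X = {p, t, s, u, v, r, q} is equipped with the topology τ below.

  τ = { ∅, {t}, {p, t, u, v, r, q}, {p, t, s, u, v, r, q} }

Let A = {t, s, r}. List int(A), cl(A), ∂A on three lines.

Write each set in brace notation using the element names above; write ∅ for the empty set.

int(A) = {t}
cl(A)  = {p, t, s, u, v, r, q}
∂A     = {p, s, u, v, r, q}

interior: largest open inside A is {t} (from ∅, {t})
cl via duality: int({p, u, v, q}) = ∅, so X∖∅ = {p, t, s, u, v, r, q}
cl∖int = {p, s, u, v, r, q}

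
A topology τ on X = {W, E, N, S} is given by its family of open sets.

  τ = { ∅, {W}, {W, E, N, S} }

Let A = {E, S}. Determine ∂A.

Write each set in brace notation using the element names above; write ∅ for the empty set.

{E, N, S}

opens ⊆ A: ∅; union → int = ∅
complement {W, N}; its interior {W}; cl(A) = X∖{W} = {E, N, S}
boundary = {E, N, S} ∖ ∅ = {E, N, S}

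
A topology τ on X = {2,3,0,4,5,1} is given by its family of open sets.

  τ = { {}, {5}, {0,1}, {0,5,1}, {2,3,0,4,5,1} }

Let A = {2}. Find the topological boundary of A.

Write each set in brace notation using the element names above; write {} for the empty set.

U open, U⊆A: {}. int(A) = ⋃ = {}
X∖A={3,0,4,5,1}, int(X∖A)={0,5,1}, hence cl(A)={2,3,4}
∂A: remove int from cl → {2,3,4}

{2,3,4}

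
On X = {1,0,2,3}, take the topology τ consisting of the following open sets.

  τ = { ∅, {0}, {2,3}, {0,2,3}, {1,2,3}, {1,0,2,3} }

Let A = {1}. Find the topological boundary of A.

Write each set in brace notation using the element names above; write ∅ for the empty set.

U open, U⊆A: ∅. int(A) = ⋃ = ∅
X∖A={0,2,3}, int(X∖A)={0,2,3}, hence cl(A)={1}
∂A: remove int from cl → {1}

{1}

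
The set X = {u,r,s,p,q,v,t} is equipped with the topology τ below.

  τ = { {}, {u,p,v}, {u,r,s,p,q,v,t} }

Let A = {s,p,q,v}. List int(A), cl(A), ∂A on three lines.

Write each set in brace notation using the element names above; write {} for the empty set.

int(A) = {}
cl(A)  = {u,r,s,p,q,v,t}
∂A     = {u,r,s,p,q,v,t}

interior: largest open inside A is {} (from {})
cl via duality: int({u,r,t}) = {}, so X∖{} = {u,r,s,p,q,v,t}
cl∖int = {u,r,s,p,q,v,t}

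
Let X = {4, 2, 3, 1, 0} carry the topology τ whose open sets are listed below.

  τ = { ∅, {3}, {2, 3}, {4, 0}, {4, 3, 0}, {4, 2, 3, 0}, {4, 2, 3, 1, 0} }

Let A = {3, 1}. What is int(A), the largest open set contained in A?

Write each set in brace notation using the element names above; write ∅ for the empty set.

{3}

interior: largest open inside A is {3} (from ∅, {3})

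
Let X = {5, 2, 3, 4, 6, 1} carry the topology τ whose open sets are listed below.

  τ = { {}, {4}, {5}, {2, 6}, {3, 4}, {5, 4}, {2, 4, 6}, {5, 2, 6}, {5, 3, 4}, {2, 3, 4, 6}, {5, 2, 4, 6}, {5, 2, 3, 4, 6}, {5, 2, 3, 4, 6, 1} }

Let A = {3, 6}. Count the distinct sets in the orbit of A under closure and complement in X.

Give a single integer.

complement {5, 2, 4, 1}; its interior {5, 4}; cl(A) = X∖{5, 4} = {2, 3, 6, 1}
With k = closure, c = complement:
  1. A     = {3, 6}
  2. kA    = {2, 3, 6, 1}
  3. cA    = {5, 2, 4, 1}
  4. ckA   = {5, 4}
  5. kcA   = {5, 2, 3, 4, 6, 1}
  6. kckA  = {5, 3, 4, 1}
  7. ckcA  = {}
  8. ckckA = {2, 6}
  9. kckckA = {2, 6, 1}
  10. ckckckA = {5, 3, 4}
k, c of each give nothing new

10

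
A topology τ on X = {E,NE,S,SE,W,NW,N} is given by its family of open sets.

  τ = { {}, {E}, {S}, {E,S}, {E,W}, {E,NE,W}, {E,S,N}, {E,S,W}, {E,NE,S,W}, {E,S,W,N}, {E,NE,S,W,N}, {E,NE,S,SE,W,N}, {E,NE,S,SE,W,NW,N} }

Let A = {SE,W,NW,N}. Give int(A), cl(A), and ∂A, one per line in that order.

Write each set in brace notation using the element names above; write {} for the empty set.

open subsets of A: {}; so int(A) = {}
closure: X∖int(X∖A) = X∖{E,S} = {NE,SE,W,NW,N}
∂A = {NE,SE,W,NW,N} minus {} = {NE,SE,W,NW,N}

int(A) = {}
cl(A)  = {NE,SE,W,NW,N}
∂A     = {NE,SE,W,NW,N}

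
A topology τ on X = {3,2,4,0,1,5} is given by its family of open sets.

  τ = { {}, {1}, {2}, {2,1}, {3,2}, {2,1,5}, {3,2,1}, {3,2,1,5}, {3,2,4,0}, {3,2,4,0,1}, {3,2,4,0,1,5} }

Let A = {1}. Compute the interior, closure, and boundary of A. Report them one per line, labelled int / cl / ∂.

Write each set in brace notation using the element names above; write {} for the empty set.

int(A) = {1}
cl(A)  = {1,5}
∂A     = {5}

opens ⊆ A: {}, {1}; union → int = {1}
complement {3,2,4,0,5}; its interior {3,2,4,0}; cl(A) = X∖{3,2,4,0} = {1,5}
boundary = {1,5} ∖ {1} = {5}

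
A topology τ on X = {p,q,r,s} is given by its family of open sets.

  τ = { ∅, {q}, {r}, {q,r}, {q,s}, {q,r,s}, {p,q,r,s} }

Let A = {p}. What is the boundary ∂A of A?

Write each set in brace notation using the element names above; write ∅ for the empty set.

{p}

U open, U⊆A: ∅. int(A) = ⋃ = ∅
X∖A={q,r,s}, int(X∖A)={q,r,s}, hence cl(A)={p}
∂A: remove int from cl → {p}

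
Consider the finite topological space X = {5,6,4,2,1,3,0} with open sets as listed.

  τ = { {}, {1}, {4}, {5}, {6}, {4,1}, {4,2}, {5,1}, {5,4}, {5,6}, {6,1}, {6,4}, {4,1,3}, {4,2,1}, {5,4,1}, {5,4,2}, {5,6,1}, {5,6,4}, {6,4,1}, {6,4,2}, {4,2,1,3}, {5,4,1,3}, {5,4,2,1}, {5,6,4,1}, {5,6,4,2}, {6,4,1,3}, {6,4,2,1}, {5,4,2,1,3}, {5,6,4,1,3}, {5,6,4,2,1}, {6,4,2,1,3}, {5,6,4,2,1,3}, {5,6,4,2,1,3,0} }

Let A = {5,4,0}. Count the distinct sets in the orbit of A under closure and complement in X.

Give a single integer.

closure: X∖int(X∖A) = X∖{6,1} = {5,4,2,3,0}
Let k=closure and c=complement:
  1. A     = {5,4,0}
  2. kA    = {5,4,2,3,0}
  3. cA    = {6,2,1,3}
  4. ckA   = {6,1}
  5. kcA   = {6,2,1,3,0}
  6. kckA  = {6,1,3,0}
  7. ckcA  = {5,4}
  8. ckckA = {5,4,2}
— saturated at 8

8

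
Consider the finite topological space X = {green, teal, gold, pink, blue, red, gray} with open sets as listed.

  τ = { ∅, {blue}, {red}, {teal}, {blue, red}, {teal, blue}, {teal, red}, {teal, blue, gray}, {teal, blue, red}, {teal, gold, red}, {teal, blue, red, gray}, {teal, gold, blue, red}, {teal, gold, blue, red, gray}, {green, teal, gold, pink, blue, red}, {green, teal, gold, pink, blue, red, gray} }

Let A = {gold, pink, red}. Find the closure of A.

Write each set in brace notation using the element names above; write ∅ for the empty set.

cl via duality: int({green, teal, blue, gray}) = {teal, blue, gray}, so X∖{teal, blue, gray} = {green, gold, pink, red}

{green, gold, pink, red}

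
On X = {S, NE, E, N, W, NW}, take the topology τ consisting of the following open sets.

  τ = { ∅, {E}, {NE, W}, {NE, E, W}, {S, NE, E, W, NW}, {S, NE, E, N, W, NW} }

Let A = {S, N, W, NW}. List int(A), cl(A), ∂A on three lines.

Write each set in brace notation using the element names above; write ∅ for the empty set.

opens ⊆ A: ∅; union → int = ∅
complement {NE, E}; its interior {E}; cl(A) = X∖{E} = {S, NE, N, W, NW}
boundary = {S, NE, N, W, NW} ∖ ∅ = {S, NE, N, W, NW}

int(A) = ∅
cl(A)  = {S, NE, N, W, NW}
∂A     = {S, NE, N, W, NW}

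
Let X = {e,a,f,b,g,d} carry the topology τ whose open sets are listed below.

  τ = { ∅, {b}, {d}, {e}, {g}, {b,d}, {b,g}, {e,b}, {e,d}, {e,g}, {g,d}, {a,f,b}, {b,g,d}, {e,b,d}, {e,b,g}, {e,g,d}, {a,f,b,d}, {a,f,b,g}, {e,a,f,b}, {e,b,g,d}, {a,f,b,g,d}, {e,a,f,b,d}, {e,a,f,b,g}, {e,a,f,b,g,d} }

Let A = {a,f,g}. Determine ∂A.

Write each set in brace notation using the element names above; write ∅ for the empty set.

{a,f}

opens ⊆ A: ∅, {g}; union → int = {g}
complement {e,b,d}; its interior {e,b,d}; cl(A) = X∖{e,b,d} = {a,f,g}
boundary = {a,f,g} ∖ {g} = {a,f}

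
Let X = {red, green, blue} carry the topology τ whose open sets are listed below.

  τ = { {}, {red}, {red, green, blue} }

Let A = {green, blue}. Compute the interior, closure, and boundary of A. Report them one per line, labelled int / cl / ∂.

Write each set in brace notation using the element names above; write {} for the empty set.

opens ⊆ A: {}; union → int = {}
complement {red}; its interior {red}; cl(A) = X∖{red} = {green, blue}
boundary = {green, blue} ∖ {} = {green, blue}

int(A) = {}
cl(A)  = {green, blue}
∂A     = {green, blue}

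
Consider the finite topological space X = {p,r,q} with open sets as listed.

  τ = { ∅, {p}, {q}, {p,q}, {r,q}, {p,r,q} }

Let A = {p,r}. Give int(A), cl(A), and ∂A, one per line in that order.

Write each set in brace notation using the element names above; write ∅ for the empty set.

open subsets of A: ∅, {p}; so int(A) = {p}
closure: X∖int(X∖A) = X∖{q} = {p,r}
∂A = {p,r} minus {p} = {r}

int(A) = {p}
cl(A)  = {p,r}
∂A     = {r}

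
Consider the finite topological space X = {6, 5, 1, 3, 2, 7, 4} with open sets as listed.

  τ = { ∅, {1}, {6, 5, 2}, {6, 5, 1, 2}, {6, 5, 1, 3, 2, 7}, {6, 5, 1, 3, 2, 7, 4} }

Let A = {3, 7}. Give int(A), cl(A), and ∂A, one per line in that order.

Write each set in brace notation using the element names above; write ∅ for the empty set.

U open, U⊆A: ∅. int(A) = ⋃ = ∅
X∖A={6, 5, 1, 2, 4}, int(X∖A)={6, 5, 1, 2}, hence cl(A)={3, 7, 4}
∂A: remove int from cl → {3, 7, 4}

int(A) = ∅
cl(A)  = {3, 7, 4}
∂A     = {3, 7, 4}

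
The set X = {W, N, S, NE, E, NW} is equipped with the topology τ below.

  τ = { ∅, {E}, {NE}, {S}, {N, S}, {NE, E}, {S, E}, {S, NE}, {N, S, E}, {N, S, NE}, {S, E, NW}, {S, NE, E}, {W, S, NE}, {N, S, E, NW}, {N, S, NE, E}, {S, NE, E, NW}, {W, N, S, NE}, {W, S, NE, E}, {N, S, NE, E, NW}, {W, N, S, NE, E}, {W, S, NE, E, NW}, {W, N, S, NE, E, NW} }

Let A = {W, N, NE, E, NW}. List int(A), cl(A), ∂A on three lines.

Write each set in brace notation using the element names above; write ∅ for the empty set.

int(A) = {NE, E}
cl(A)  = {W, N, NE, E, NW}
∂A     = {W, N, NW}

open subsets of A: ∅, {E}, {NE}, {NE, E}; so int(A) = {NE, E}
closure: X∖int(X∖A) = X∖{S} = {W, N, NE, E, NW}
∂A = {W, N, NE, E, NW} minus {NE, E} = {W, N, NW}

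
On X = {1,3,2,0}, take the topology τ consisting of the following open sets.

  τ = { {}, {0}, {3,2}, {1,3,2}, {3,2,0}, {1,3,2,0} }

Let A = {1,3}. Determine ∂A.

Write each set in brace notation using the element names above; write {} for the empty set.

open subsets of A: {}; so int(A) = {}
closure: X∖int(X∖A) = X∖{0} = {1,3,2}
∂A = {1,3,2} minus {} = {1,3,2}

{1,3,2}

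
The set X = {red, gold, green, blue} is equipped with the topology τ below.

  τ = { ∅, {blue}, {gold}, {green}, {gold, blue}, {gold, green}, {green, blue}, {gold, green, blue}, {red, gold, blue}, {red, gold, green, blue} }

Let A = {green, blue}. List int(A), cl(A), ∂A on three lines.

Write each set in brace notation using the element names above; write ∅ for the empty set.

interior: largest open inside A is {green, blue} (from ∅, {green}, {blue}, {green, blue})
cl via duality: int({red, gold}) = {gold}, so X∖{gold} = {red, green, blue}
cl∖int = {red}

int(A) = {green, blue}
cl(A)  = {red, green, blue}
∂A     = {red}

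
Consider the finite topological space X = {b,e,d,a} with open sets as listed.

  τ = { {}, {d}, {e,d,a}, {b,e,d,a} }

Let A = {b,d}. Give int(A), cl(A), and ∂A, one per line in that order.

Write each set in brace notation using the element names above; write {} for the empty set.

opens ⊆ A: {}, {d}; union → int = {d}
complement {e,a}; its interior {}; cl(A) = X∖{} = {b,e,d,a}
boundary = {b,e,d,a} ∖ {d} = {b,e,a}

int(A) = {d}
cl(A)  = {b,e,d,a}
∂A     = {b,e,a}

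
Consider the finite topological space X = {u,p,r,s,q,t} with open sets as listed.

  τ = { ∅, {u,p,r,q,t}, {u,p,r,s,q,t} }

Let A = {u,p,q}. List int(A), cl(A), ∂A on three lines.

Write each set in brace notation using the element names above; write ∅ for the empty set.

int(A) = ∅
cl(A)  = {u,p,r,s,q,t}
∂A     = {u,p,r,s,q,t}

open subsets of A: ∅; so int(A) = ∅
closure: X∖int(X∖A) = X∖∅ = {u,p,r,s,q,t}
∂A = {u,p,r,s,q,t} minus ∅ = {u,p,r,s,q,t}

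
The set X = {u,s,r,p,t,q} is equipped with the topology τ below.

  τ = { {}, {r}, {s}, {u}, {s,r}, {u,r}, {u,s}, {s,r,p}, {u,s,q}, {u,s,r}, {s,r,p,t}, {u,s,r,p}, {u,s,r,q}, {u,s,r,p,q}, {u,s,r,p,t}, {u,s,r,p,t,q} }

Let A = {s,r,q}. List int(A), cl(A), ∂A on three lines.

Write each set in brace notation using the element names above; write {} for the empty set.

U open, U⊆A: {}, {r}, {s}, {s,r}. int(A) = ⋃ = {s,r}
X∖A={u,p,t}, int(X∖A)={u}, hence cl(A)={s,r,p,t,q}
∂A: remove int from cl → {p,t,q}

int(A) = {s,r}
cl(A)  = {s,r,p,t,q}
∂A     = {p,t,q}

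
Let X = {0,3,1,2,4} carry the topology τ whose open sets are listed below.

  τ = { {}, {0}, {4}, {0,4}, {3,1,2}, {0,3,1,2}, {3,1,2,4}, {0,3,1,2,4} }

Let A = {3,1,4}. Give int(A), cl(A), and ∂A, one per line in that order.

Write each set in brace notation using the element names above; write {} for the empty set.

open subsets of A: {}, {4}; so int(A) = {4}
closure: X∖int(X∖A) = X∖{0} = {3,1,2,4}
∂A = {3,1,2,4} minus {4} = {3,1,2}

int(A) = {4}
cl(A)  = {3,1,2,4}
∂A     = {3,1,2}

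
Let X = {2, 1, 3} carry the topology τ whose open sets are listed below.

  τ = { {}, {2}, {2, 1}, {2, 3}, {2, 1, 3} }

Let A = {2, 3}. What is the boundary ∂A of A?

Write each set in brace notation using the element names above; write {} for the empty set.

interior: largest open inside A is {2, 3} (from {}, {2}, {2, 3})
cl via duality: int({1}) = {}, so X∖{} = {2, 1, 3}
cl∖int = {1}

{1}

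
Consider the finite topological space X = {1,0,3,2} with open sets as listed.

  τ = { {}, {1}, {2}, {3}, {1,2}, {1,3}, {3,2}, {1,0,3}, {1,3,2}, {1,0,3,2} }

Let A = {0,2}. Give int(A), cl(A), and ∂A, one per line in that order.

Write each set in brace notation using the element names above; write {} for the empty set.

int(A) = {2}
cl(A)  = {0,2}
∂A     = {0}

U open, U⊆A: {}, {2}. int(A) = ⋃ = {2}
X∖A={1,3}, int(X∖A)={1,3}, hence cl(A)={0,2}
∂A: remove int from cl → {0}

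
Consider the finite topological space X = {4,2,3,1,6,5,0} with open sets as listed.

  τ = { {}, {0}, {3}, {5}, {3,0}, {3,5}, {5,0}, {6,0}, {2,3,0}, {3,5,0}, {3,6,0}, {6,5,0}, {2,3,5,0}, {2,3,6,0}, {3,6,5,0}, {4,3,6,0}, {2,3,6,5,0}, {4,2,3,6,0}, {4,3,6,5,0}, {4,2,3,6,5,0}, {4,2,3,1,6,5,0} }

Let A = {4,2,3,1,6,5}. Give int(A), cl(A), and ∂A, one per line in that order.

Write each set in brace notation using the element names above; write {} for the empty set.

opens ⊆ A: {}, {5}, {3}, {3,5}; union → int = {3,5}
complement {0}; its interior {0}; cl(A) = X∖{0} = {4,2,3,1,6,5}
boundary = {4,2,3,1,6,5} ∖ {3,5} = {4,2,1,6}

int(A) = {3,5}
cl(A)  = {4,2,3,1,6,5}
∂A     = {4,2,1,6}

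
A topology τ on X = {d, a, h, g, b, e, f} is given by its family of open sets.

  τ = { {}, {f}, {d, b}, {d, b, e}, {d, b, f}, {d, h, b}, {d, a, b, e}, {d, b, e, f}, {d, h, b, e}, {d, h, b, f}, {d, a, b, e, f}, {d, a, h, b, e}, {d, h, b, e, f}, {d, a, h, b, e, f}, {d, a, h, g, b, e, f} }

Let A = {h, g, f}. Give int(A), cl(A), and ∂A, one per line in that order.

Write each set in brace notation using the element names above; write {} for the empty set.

int(A) = {f}
cl(A)  = {h, g, f}
∂A     = {h, g}

U open, U⊆A: {}, {f}. int(A) = ⋃ = {f}
X∖A={d, a, b, e}, int(X∖A)={d, a, b, e}, hence cl(A)={h, g, f}
∂A: remove int from cl → {h, g}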